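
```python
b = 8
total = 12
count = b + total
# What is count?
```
Trace:
  b=8
  b=8, total=12
  b=8, total=12, count=20

Final answer: 20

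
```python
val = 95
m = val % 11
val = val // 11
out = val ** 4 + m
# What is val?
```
Trace:
  val=95
  val=95, m=7
  val=8, m=7
  val=8, m=7, out=4103

Final answer: 8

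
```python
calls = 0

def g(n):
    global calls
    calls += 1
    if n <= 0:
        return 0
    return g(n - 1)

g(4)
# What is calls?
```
Call trace:
g(n=4)
  g(n=3)
    g(n=2)
      g(n=1)
        g(n=0)
        -> return 0
      -> return 0
    -> return 0
  -> return 0
-> return 0

calls is incremented once per call. g is entered once for each n = 4, 3, 2, 1, 0 (the n <= 0 call returns without recursing), i.e. 4 + 1 calls.
calls = 5

Final answer: 5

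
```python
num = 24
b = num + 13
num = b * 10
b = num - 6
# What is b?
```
Trace:
  num=24
  num=24, b=37
  num=370, b=37
  num=370, b=364

Final answer: 364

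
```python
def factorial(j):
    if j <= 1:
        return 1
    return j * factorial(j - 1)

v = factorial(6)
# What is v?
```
Call trace:
factorial(j=6)
  factorial(j=5)
    factorial(j=4)
      factorial(j=3)
        factorial(j=2)
          factorial(j=1)
          -> return 1
        -> return 2
      -> return 6
    -> return 24
  -> return 120
-> return 720

Final answer: 720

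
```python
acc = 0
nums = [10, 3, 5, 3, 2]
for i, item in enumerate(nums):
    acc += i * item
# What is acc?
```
Trace:
  acc=0
  acc=0, i=0, item=10
  acc=3, i=1, item=3
  acc=13, i=2, item=5
  acc=22, i=3, item=3
  acc=30, i=4, item=2

Final answer: 30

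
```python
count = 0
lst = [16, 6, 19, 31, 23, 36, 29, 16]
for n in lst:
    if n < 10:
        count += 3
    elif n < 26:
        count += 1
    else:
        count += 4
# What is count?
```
Trace:
  count=0
  count=1, n=16
  count=4, n=6
  count=5, n=19
  count=9, n=31
  count=10, n=23
  count=14, n=36
  count=18, n=29
  count=19, n=16

Final answer: 19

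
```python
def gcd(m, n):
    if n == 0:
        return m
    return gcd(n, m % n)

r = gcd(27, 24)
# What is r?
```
Call trace:
gcd(m=27, n=24)
  gcd(m=24, n=3)
    gcd(m=3, n=0)
    -> return 3
  -> return 3
-> return 3

Final answer: 3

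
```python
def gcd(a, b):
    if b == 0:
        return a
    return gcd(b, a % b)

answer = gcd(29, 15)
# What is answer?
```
Call trace:
gcd(a=29, b=15)
  gcd(a=15, b=14)
    gcd(a=14, b=1)
      gcd(a=1, b=0)
      -> return 1
    -> return 1
  -> return 1
-> return 1

Final answer: 1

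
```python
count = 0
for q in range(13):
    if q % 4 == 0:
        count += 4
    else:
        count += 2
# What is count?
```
Trace:
  count=0
  count=4, q=0
  count=6, q=1
  count=8, q=2
  count=10, q=3
  count=14, q=4
  count=16, q=5
  count=18, q=6
  count=20, q=7
  count=24, q=8
  count=26, q=9
  count=28, q=10
  count=30, q=11
  count=34, q=12

Final answer: 34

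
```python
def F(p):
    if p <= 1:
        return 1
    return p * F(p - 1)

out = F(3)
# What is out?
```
Call trace:
F(p=3)
  F(p=2)
    F(p=1)
    -> return 1
  -> return 2
-> return 6

Final answer: 6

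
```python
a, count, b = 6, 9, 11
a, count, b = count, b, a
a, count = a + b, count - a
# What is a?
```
Trace:
  a=6, count=9, b=11
  a=9, count=11, b=6
  a=15, count=2, b=6

Final answer: 15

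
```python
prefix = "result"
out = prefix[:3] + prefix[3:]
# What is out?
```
Trace:
  prefix='result'
  prefix='result', out='result'

Final answer: 'result'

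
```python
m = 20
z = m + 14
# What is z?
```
Trace:
  m=20
  m=20, z=34

Final answer: 34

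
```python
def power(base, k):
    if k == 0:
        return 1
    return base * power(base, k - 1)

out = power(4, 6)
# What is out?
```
Call trace:
power(base=4, k=6)
  power(base=4, k=5)
    power(base=4, k=4)
      power(base=4, k=3)
        power(base=4, k=2)
          power(base=4, k=1)
            power(base=4, k=0)
            -> return 1
          -> return 4
        -> return 16
      -> return 64
    -> return 256
  -> return 1024
-> return 4096

Final answer: 4096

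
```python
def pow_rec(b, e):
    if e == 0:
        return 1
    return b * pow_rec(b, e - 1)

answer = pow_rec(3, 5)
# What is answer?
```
Call trace:
pow_rec(b=3, e=5)
  pow_rec(b=3, e=4)
    pow_rec(b=3, e=3)
      pow_rec(b=3, e=2)
        pow_rec(b=3, e=1)
          pow_rec(b=3, e=0)
          -> return 1
        -> return 3
      -> return 9
    -> return 27
  -> return 81
-> return 243

Final answer: 243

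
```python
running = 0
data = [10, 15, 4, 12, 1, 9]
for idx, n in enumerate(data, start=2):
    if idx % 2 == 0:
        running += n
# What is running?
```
Trace:
  running=0
  running=10, idx=2, n=10
  running=10, idx=3, n=15
  running=14, idx=4, n=4
  running=14, idx=5, n=12
  running=15, idx=6, n=1
  running=15, idx=7, n=9

Final answer: 15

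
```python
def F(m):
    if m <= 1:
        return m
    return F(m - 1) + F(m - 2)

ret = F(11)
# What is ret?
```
Call trace (a repeated sub-call is expanded the first time; later identical calls just restate its return value):
F(m=11)
  F(m=10)
    F(m=9)
      F(m=8)
        F(m=7)
          F(m=6)
            F(m=5)
              F(m=4)
                F(m=3)
                  F(m=2)
                    F(m=1)
                    -> return 1
                    F(m=0)
                    -> return 0
                  -> return 1
                  F(m=1)
                  -> return 1
                -> return 2
                F(m=2) -> return 1  (same call as traced above)
              -> return 3
              F(m=3) -> return 2  (same call as traced above)
            -> return 5
            F(m=4) -> return 3  (same call as traced above)
          -> return 8
          F(m=5) -> return 5  (same call as traced above)
        -> return 13
        F(m=6) -> return 8  (same call as traced above)
      -> return 21
      F(m=7) -> return 13  (same call as traced above)
    -> return 34
    F(m=8) -> return 21  (same call as traced above)
  -> return 55
  F(m=9) -> return 34  (same call as traced above)
-> return 89

Final answer: 89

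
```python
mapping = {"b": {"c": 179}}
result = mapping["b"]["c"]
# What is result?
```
Trace:
  mapping={'b': {'c': 179}}
  mapping={'b': {'c': 179}}, result=179

Final answer: 179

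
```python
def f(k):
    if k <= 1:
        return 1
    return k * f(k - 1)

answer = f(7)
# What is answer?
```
Call trace:
f(k=7)
  f(k=6)
    f(k=5)
      f(k=4)
        f(k=3)
          f(k=2)
            f(k=1)
            -> return 1
          -> return 2
        -> return 6
      -> return 24
    -> return 120
  -> return 720
-> return 5040

Final answer: 5040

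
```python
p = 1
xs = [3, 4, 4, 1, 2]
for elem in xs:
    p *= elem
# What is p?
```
Trace:
  p=1
  p=3, elem=3
  p=12, elem=4
  p=48, elem=4
  p=48, elem=1
  p=96, elem=2

Final answer: 96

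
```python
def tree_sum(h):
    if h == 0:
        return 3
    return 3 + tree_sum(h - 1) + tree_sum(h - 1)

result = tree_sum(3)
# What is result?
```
Call trace (a repeated sub-call is expanded the first time; later identical calls just restate its return value):
tree_sum(h=3)
  tree_sum(h=2)
    tree_sum(h=1)
      tree_sum(h=0)
      -> return 3
      tree_sum(h=0)
      -> return 3
    -> return 9
    tree_sum(h=1) -> return 9  (same call as traced above)
  -> return 21
  tree_sum(h=2) -> return 21  (same call as traced above)
-> return 45

Final answer: 45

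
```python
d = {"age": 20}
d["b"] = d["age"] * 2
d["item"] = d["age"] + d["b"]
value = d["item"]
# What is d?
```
Trace:
  d={'age': 20}
  d={'age': 20, 'b': 40}
  d={'age': 20, 'b': 40, 'item': 60}
  d={'age': 20, 'b': 40, 'item': 60}, value=60

Final answer: {'age': 20, 'b': 40, 'item': 60}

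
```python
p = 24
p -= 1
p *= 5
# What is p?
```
Trace:
  p=24
  p=23
  p=115

Final answer: 115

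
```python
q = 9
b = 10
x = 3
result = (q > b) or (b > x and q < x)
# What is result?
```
Trace:
  q=9
  q=9, b=10
  q=9, b=10, x=3
  q=9, b=10, x=3, result=False

Final answer: False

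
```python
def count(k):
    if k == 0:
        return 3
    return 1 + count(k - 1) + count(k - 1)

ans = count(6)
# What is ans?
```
Call trace (a repeated sub-call is expanded the first time; later identical calls just restate its return value):
count(k=6)
  count(k=5)
    count(k=4)
      count(k=3)
        count(k=2)
          count(k=1)
            count(k=0)
            -> return 3
            count(k=0)
            -> return 3
          -> return 7
          count(k=1) -> return 7  (same call as traced above)
        -> return 15
        count(k=2) -> return 15  (same call as traced above)
      -> return 31
      count(k=3) -> return 31  (same call as traced above)
    -> return 63
    count(k=4) -> return 63  (same call as traced above)
  -> return 127
  count(k=5) -> return 127  (same call as traced above)
-> return 255

Final answer: 255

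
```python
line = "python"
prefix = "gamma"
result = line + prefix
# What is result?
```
Trace:
  line='python'
  line='python', prefix='gamma'
  line='python', prefix='gamma', result='pythongamma'

Final answer: 'pythongamma'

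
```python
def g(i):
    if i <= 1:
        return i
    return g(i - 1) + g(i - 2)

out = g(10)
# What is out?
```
Call trace (a repeated sub-call is expanded the first time; later identical calls just restate its return value):
g(i=10)
  g(i=9)
    g(i=8)
      g(i=7)
        g(i=6)
          g(i=5)
            g(i=4)
              g(i=3)
                g(i=2)
                  g(i=1)
                  -> return 1
                  g(i=0)
                  -> return 0
                -> return 1
                g(i=1)
                -> return 1
              -> return 2
              g(i=2) -> return 1  (same call as traced above)
            -> return 3
            g(i=3) -> return 2  (same call as traced above)
          -> return 5
          g(i=4) -> return 3  (same call as traced above)
        -> return 8
        g(i=5) -> return 5  (same call as traced above)
      -> return 13
      g(i=6) -> return 8  (same call as traced above)
    -> return 21
    g(i=7) -> return 13  (same call as traced above)
  -> return 34
  g(i=8) -> return 21  (same call as traced above)
-> return 55

Final answer: 55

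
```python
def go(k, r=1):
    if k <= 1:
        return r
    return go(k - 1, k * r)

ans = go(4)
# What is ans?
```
Call trace:
go(k=4, r=1)
  go(k=3, r=4)
    go(k=2, r=12)
      go(k=1, r=24)
      -> return 24
    -> return 24
  -> return 24
-> return 24

Final answer: 24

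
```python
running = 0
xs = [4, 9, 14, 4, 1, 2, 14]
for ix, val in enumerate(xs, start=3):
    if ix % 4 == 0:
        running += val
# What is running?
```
Trace:
  running=0
  running=0, ix=3, val=4
  running=9, ix=4, val=9
  running=9, ix=5, val=14
  running=9, ix=6, val=4
  running=9, ix=7, val=1
  running=11, ix=8, val=2
  running=11, ix=9, val=14

Final answer: 11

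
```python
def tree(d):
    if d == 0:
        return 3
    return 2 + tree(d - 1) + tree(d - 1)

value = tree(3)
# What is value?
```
Call trace (a repeated sub-call is expanded the first time; later identical calls just restate its return value):
tree(d=3)
  tree(d=2)
    tree(d=1)
      tree(d=0)
      -> return 3
      tree(d=0)
      -> return 3
    -> return 8
    tree(d=1) -> return 8  (same call as traced above)
  -> return 18
  tree(d=2) -> return 18  (same call as traced above)
-> return 38

Final answer: 38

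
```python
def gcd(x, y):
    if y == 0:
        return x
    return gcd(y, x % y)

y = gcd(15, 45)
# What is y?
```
Call trace:
gcd(x=15, y=45)
  gcd(x=45, y=15)
    gcd(x=15, y=0)
    -> return 15
  -> return 15
-> return 15

Final answer: 15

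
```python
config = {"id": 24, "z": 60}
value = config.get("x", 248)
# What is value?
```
Trace:
  config={'id': 24, 'z': 60}
  config={'id': 24, 'z': 60}, value=248

Final answer: 248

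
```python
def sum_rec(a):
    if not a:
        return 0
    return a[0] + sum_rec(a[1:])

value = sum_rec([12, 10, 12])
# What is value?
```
Call trace:
sum_rec(a=[12, 10, 12])
  sum_rec(a=[10, 12])
    sum_rec(a=[12])
      sum_rec(a=[])
      -> return 0
    -> return 12
  -> return 22
-> return 34

Final answer: 34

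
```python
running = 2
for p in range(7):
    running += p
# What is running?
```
Trace:
  running=2
  running=2, p=0
  running=3, p=1
  running=5, p=2
  running=8, p=3
  running=12, p=4
  running=17, p=5
  running=23, p=6

Final answer: 23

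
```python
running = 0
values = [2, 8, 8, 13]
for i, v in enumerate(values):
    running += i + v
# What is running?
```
Trace:
  running=0
  running=2, i=0, v=2
  running=11, i=1, v=8
  running=21, i=2, v=8
  running=37, i=3, v=13

Final answer: 37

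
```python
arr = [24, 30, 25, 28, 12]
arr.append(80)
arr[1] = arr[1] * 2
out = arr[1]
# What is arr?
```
Trace:
  arr=[24, 30, 25, 28, 12]
  arr=[24, 30, 25, 28, 12, 80]
  arr=[24, 60, 25, 28, 12, 80]
  arr=[24, 60, 25, 28, 12, 80], out=60

Final answer: [24, 60, 25, 28, 12, 80]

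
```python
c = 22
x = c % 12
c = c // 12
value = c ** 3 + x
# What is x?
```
Trace:
  c=22
  c=22, x=10
  c=1, x=10
  c=1, x=10, value=11

Final answer: 10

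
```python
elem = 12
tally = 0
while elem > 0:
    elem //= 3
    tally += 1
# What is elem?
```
Trace:
  elem=12
  elem=12, tally=0
  elem=4, tally=1
  elem=1, tally=2
  elem=0, tally=3

Final answer: 0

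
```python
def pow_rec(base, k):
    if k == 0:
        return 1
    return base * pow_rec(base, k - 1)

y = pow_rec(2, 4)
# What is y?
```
Call trace:
pow_rec(base=2, k=4)
  pow_rec(base=2, k=3)
    pow_rec(base=2, k=2)
      pow_rec(base=2, k=1)
        pow_rec(base=2, k=0)
        -> return 1
      -> return 2
    -> return 4
  -> return 8
-> return 16

Final answer: 16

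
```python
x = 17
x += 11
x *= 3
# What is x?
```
Trace:
  x=17
  x=28
  x=84

Final answer: 84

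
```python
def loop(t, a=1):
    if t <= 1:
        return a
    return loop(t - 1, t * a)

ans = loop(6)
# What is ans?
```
Call trace:
loop(t=6, a=1)
  loop(t=5, a=6)
    loop(t=4, a=30)
      loop(t=3, a=120)
        loop(t=2, a=360)
          loop(t=1, a=720)
          -> return 720
        -> return 720
      -> return 720
    -> return 720
  -> return 720
-> return 720

Final answer: 720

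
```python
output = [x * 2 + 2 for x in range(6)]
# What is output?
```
Trace:
  x=0
  x=1
  x=2
  x=3
  x=4
  x=5
  output=[2, 4, 6, 8, 10, 12]

Final answer: [2, 4, 6, 8, 10, 12]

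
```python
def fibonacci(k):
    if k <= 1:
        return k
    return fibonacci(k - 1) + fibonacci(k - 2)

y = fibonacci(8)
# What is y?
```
Call trace (a repeated sub-call is expanded the first time; later identical calls just restate its return value):
fibonacci(k=8)
  fibonacci(k=7)
    fibonacci(k=6)
      fibonacci(k=5)
        fibonacci(k=4)
          fibonacci(k=3)
            fibonacci(k=2)
              fibonacci(k=1)
              -> return 1
              fibonacci(k=0)
              -> return 0
            -> return 1
            fibonacci(k=1)
            -> return 1
          -> return 2
          fibonacci(k=2) -> return 1  (same call as traced above)
        -> return 3
        fibonacci(k=3) -> return 2  (same call as traced above)
      -> return 5
      fibonacci(k=4) -> return 3  (same call as traced above)
    -> return 8
    fibonacci(k=5) -> return 5  (same call as traced above)
  -> return 13
  fibonacci(k=6) -> return 8  (same call as traced above)
-> return 21

Final answer: 21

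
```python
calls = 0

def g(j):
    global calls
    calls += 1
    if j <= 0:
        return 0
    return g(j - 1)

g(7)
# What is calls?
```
Call trace:
g(j=7)
  g(j=6)
    g(j=5)
      g(j=4)
        g(j=3)
          g(j=2)
            g(j=1)
              g(j=0)
              -> return 0
            -> return 0
          -> return 0
        -> return 0
      -> return 0
    -> return 0
  -> return 0
-> return 0

calls is incremented once per call. g is entered once for each j = 7, 6, 5, 4, 3, 2, 1, 0 (the j <= 0 call returns without recursing), i.e. 7 + 1 calls.
calls = 8

Final answer: 8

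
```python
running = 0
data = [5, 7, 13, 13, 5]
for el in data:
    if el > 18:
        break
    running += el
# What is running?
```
Trace:
  running=0
  running=5, el=5
  running=12, el=7
  running=25, el=13
  running=38, el=13
  running=43, el=5

Final answer: 43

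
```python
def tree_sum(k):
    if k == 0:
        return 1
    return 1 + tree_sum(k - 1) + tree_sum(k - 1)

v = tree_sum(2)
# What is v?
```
Call trace (a repeated sub-call is expanded the first time; later identical calls just restate its return value):
tree_sum(k=2)
  tree_sum(k=1)
    tree_sum(k=0)
    -> return 1
    tree_sum(k=0)
    -> return 1
  -> return 3
  tree_sum(k=1) -> return 3  (same call as traced above)
-> return 7

Final answer: 7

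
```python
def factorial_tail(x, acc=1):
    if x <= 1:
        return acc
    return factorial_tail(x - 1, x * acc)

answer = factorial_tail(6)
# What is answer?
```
Call trace:
factorial_tail(x=6, acc=1)
  factorial_tail(x=5, acc=6)
    factorial_tail(x=4, acc=30)
      factorial_tail(x=3, acc=120)
        factorial_tail(x=2, acc=360)
          factorial_tail(x=1, acc=720)
          -> return 720
        -> return 720
      -> return 720
    -> return 720
  -> return 720
-> return 720

Final answer: 720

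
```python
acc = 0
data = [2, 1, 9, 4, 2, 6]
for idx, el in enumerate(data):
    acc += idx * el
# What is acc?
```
Trace:
  acc=0
  acc=0, idx=0, el=2
  acc=1, idx=1, el=1
  acc=19, idx=2, el=9
  acc=31, idx=3, el=4
  acc=39, idx=4, el=2
  acc=69, idx=5, el=6

Final answer: 69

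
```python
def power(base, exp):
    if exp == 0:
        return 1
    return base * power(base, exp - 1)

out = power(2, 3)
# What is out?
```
Call trace:
power(base=2, exp=3)
  power(base=2, exp=2)
    power(base=2, exp=1)
      power(base=2, exp=0)
      -> return 1
    -> return 2
  -> return 4
-> return 8

Final answer: 8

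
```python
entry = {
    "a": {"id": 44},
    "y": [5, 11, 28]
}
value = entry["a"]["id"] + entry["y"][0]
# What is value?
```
Trace:
  entry={'a': {'id': 44}, 'y': [5, 11, 28]}
  entry={'a': {'id': 44}, 'y': [5, 11, 28]}, value=49

Final answer: 49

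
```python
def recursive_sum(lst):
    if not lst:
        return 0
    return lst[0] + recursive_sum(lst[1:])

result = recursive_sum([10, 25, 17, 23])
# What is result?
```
Call trace:
recursive_sum(lst=[10, 25, 17, 23])
  recursive_sum(lst=[25, 17, 23])
    recursive_sum(lst=[17, 23])
      recursive_sum(lst=[23])
        recursive_sum(lst=[])
        -> return 0
      -> return 23
    -> return 40
  -> return 65
-> return 75

Final answer: 75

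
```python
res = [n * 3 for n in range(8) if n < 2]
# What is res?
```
Trace:
  n=0
  n=1
  n=2
  n=3
  n=4
  n=5
  n=6
  n=7
  res=[0, 3]

Final answer: [0, 3]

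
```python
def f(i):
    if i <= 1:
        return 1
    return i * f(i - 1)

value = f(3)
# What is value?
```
Call trace:
f(i=3)
  f(i=2)
    f(i=1)
    -> return 1
  -> return 2
-> return 6

Final answer: 6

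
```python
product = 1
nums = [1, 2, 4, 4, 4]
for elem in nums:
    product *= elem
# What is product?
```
Trace:
  product=1
  product=1, elem=1
  product=2, elem=2
  product=8, elem=4
  product=32, elem=4
  product=128, elem=4

Final answer: 128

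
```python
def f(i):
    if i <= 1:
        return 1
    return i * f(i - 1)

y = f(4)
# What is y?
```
Call trace:
f(i=4)
  f(i=3)
    f(i=2)
      f(i=1)
      -> return 1
    -> return 2
  -> return 6
-> return 24

Final answer: 24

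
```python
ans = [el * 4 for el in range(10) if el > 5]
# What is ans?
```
Trace:
  el=0
  el=1
  el=2
  el=3
  el=4
  el=5
  el=6
  el=7
  el=8
  el=9
  ans=[24, 28, 32, 36]

Final answer: [24, 28, 32, 36]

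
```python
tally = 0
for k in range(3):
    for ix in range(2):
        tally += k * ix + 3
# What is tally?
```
Trace:
  tally=0
  tally=3, k=0, ix=0
  tally=6, k=0, ix=1
  tally=9, k=1, ix=0
  tally=13, k=1, ix=1
  tally=16, k=2, ix=0
  tally=21, k=2, ix=1

Final answer: 21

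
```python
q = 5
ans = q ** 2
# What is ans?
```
Trace:
  q=5
  q=5, ans=25

Final answer: 25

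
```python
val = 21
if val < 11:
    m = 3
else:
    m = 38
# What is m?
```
Trace:
  val=21
  val=21, m=38

Final answer: 38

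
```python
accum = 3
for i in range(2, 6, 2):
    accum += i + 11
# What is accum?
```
Trace:
  accum=3
  accum=16, i=2
  accum=31, i=4

Final answer: 31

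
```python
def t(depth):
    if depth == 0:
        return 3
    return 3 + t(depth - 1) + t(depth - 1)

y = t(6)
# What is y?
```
Call trace (a repeated sub-call is expanded the first time; later identical calls just restate its return value):
t(depth=6)
  t(depth=5)
    t(depth=4)
      t(depth=3)
        t(depth=2)
          t(depth=1)
            t(depth=0)
            -> return 3
            t(depth=0)
            -> return 3
          -> return 9
          t(depth=1) -> return 9  (same call as traced above)
        -> return 21
        t(depth=2) -> return 21  (same call as traced above)
      -> return 45
      t(depth=3) -> return 45  (same call as traced above)
    -> return 93
    t(depth=4) -> return 93  (same call as traced above)
  -> return 189
  t(depth=5) -> return 189  (same call as traced above)
-> return 381

Final answer: 381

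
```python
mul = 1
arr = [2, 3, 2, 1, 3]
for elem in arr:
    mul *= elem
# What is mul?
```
Trace:
  mul=1
  mul=2, elem=2
  mul=6, elem=3
  mul=12, elem=2
  mul=12, elem=1
  mul=36, elem=3

Final answer: 36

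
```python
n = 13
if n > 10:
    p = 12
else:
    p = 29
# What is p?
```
Trace:
  n=13
  n=13, p=12

Final answer: 12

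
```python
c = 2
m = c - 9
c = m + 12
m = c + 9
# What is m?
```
Trace:
  c=2
  c=2, m=-7
  c=5, m=-7
  c=5, m=14

Final answer: 14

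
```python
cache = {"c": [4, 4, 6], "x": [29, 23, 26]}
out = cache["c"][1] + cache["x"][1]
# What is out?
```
Trace:
  cache={'c': [4, 4, 6], 'x': [29, 23, 26]}
  cache={'c': [4, 4, 6], 'x': [29, 23, 26]}, out=27

Final answer: 27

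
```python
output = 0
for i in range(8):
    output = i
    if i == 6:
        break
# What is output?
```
Trace:
  output=0
  output=0, i=0
  output=1, i=1
  output=2, i=2
  output=3, i=3
  output=4, i=4
  output=5, i=5
  output=6, i=6

Final answer: 6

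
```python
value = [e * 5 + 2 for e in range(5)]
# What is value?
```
Trace:
  e=0
  e=1
  e=2
  e=3
  e=4
  value=[2, 7, 12, 17, 22]

Final answer: [2, 7, 12, 17, 22]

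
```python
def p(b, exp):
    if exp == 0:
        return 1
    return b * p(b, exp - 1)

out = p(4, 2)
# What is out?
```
Call trace:
p(b=4, exp=2)
  p(b=4, exp=1)
    p(b=4, exp=0)
    -> return 1
  -> return 4
-> return 16

Final answer: 16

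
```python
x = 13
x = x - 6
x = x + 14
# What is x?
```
Trace:
  x=13
  x=7
  x=21

Final answer: 21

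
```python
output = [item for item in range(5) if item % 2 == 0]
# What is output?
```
Trace:
  item=0
  item=1
  item=2
  item=3
  item=4
  output=[0, 2, 4]

Final answer: [0, 2, 4]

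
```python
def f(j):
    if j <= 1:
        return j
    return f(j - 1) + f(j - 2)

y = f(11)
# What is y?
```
Call trace (a repeated sub-call is expanded the first time; later identical calls just restate its return value):
f(j=11)
  f(j=10)
    f(j=9)
      f(j=8)
        f(j=7)
          f(j=6)
            f(j=5)
              f(j=4)
                f(j=3)
                  f(j=2)
                    f(j=1)
                    -> return 1
                    f(j=0)
                    -> return 0
                  -> return 1
                  f(j=1)
                  -> return 1
                -> return 2
                f(j=2) -> return 1  (same call as traced above)
              -> return 3
              f(j=3) -> return 2  (same call as traced above)
            -> return 5
            f(j=4) -> return 3  (same call as traced above)
          -> return 8
          f(j=5) -> return 5  (same call as traced above)
        -> return 13
        f(j=6) -> return 8  (same call as traced above)
      -> return 21
      f(j=7) -> return 13  (same call as traced above)
    -> return 34
    f(j=8) -> return 21  (same call as traced above)
  -> return 55
  f(j=9) -> return 34  (same call as traced above)
-> return 89

Final answer: 89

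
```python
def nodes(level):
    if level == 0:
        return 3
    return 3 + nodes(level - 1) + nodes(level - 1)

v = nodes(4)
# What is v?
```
Call trace (a repeated sub-call is expanded the first time; later identical calls just restate its return value):
nodes(level=4)
  nodes(level=3)
    nodes(level=2)
      nodes(level=1)
        nodes(level=0)
        -> return 3
        nodes(level=0)
        -> return 3
      -> return 9
      nodes(level=1) -> return 9  (same call as traced above)
    -> return 21
    nodes(level=2) -> return 21  (same call as traced above)
  -> return 45
  nodes(level=3) -> return 45  (same call as traced above)
-> return 93

Final answer: 93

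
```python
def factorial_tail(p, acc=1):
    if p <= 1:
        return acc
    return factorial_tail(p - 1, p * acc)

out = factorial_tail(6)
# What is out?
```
Call trace:
factorial_tail(p=6, acc=1)
  factorial_tail(p=5, acc=6)
    factorial_tail(p=4, acc=30)
      factorial_tail(p=3, acc=120)
        factorial_tail(p=2, acc=360)
          factorial_tail(p=1, acc=720)
          -> return 720
        -> return 720
      -> return 720
    -> return 720
  -> return 720
-> return 720

Final answer: 720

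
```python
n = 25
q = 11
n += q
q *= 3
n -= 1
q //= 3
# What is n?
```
Trace:
  n=25
  n=25, q=11
  n=36, q=11
  n=36, q=33
  n=35, q=33
  n=35, q=11

Final answer: 35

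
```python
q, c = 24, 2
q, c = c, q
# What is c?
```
Trace:
  q=24, c=2
  q=2, c=24

Final answer: 24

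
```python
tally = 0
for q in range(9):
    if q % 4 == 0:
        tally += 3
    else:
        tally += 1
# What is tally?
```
Trace:
  tally=0
  tally=3, q=0
  tally=4, q=1
  tally=5, q=2
  tally=6, q=3
  tally=9, q=4
  tally=10, q=5
  tally=11, q=6
  tally=12, q=7
  tally=15, q=8

Final answer: 15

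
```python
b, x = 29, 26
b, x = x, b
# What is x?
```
Trace:
  b=29, x=26
  b=26, x=29

Final answer: 29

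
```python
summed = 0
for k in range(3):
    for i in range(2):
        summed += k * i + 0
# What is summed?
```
Trace:
  summed=0
  summed=0, k=0, i=0
  summed=0, k=0, i=1
  summed=0, k=1, i=0
  summed=1, k=1, i=1
  summed=1, k=2, i=0
  summed=3, k=2, i=1

Final answer: 3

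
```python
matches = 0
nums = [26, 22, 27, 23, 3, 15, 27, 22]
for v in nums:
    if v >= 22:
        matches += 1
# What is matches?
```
Trace:
  matches=0
  matches=1, v=26
  matches=2, v=22
  matches=3, v=27
  matches=4, v=23
  matches=4, v=3
  matches=4, v=15
  matches=5, v=27
  matches=6, v=22

Final answer: 6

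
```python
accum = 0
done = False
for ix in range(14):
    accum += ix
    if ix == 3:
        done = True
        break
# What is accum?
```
Trace:
  accum=0
  accum=0, done=False
  accum=0, done=False, ix=0
  accum=1, done=False, ix=1
  accum=3, done=False, ix=2
  accum=6, done=True, ix=3

Final answer: 6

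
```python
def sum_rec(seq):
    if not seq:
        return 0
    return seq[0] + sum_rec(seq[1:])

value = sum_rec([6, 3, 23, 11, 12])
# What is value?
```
Call trace:
sum_rec(seq=[6, 3, 23, 11, 12])
  sum_rec(seq=[3, 23, 11, 12])
    sum_rec(seq=[23, 11, 12])
      sum_rec(seq=[11, 12])
        sum_rec(seq=[12])
          sum_rec(seq=[])
          -> return 0
        -> return 12
      -> return 23
    -> return 46
  -> return 49
-> return 55

Final answer: 55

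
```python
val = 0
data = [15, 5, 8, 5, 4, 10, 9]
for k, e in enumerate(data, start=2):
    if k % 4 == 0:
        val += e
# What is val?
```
Trace:
  val=0
  val=0, k=2, e=15
  val=0, k=3, e=5
  val=8, k=4, e=8
  val=8, k=5, e=5
  val=8, k=6, e=4
  val=8, k=7, e=10
  val=17, k=8, e=9

Final answer: 17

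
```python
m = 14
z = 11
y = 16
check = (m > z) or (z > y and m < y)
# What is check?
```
Trace:
  m=14
  m=14, z=11
  m=14, z=11, y=16
  m=14, z=11, y=16, check=True

Final answer: True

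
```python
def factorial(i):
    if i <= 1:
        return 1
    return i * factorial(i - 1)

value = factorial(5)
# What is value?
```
Call trace:
factorial(i=5)
  factorial(i=4)
    factorial(i=3)
      factorial(i=2)
        factorial(i=1)
        -> return 1
      -> return 2
    -> return 6
  -> return 24
-> return 120

Final answer: 120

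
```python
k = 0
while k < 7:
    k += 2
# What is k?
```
Trace:
  k=0
  k=2
  k=4
  k=6
  k=8

Final answer: 8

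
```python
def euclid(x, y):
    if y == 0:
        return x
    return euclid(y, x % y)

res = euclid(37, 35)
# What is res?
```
Call trace:
euclid(x=37, y=35)
  euclid(x=35, y=2)
    euclid(x=2, y=1)
      euclid(x=1, y=0)
      -> return 1
    -> return 1
  -> return 1
-> return 1

Final answer: 1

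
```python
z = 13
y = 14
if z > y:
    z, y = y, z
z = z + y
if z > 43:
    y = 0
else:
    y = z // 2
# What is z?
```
Trace:
  z=13
  z=13, y=14
  z=13, y=14
  z=27, y=14
  z=27, y=13

Final answer: 27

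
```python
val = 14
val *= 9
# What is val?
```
Trace:
  val=14
  val=126

Final answer: 126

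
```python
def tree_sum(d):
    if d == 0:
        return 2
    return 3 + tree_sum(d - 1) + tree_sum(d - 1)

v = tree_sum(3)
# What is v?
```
Call trace (a repeated sub-call is expanded the first time; later identical calls just restate its return value):
tree_sum(d=3)
  tree_sum(d=2)
    tree_sum(d=1)
      tree_sum(d=0)
      -> return 2
      tree_sum(d=0)
      -> return 2
    -> return 7
    tree_sum(d=1) -> return 7  (same call as traced above)
  -> return 17
  tree_sum(d=2) -> return 17  (same call as traced above)
-> return 37

Final answer: 37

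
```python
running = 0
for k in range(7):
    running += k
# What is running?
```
Trace:
  running=0
  running=0, k=0
  running=1, k=1
  running=3, k=2
  running=6, k=3
  running=10, k=4
  running=15, k=5
  running=21, k=6

Final answer: 21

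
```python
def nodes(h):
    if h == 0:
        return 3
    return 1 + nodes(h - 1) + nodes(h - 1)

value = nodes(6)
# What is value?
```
Call trace (a repeated sub-call is expanded the first time; later identical calls just restate its return value):
nodes(h=6)
  nodes(h=5)
    nodes(h=4)
      nodes(h=3)
        nodes(h=2)
          nodes(h=1)
            nodes(h=0)
            -> return 3
            nodes(h=0)
            -> return 3
          -> return 7
          nodes(h=1) -> return 7  (same call as traced above)
        -> return 15
        nodes(h=2) -> return 15  (same call as traced above)
      -> return 31
      nodes(h=3) -> return 31  (same call as traced above)
    -> return 63
    nodes(h=4) -> return 63  (same call as traced above)
  -> return 127
  nodes(h=5) -> return 127  (same call as traced above)
-> return 255

Final answer: 255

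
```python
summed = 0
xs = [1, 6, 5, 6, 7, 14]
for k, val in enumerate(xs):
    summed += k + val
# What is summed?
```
Trace:
  summed=0
  summed=1, k=0, val=1
  summed=8, k=1, val=6
  summed=15, k=2, val=5
  summed=24, k=3, val=6
  summed=35, k=4, val=7
  summed=54, k=5, val=14

Final answer: 54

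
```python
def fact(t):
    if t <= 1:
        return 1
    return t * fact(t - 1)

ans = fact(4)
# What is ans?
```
Call trace:
fact(t=4)
  fact(t=3)
    fact(t=2)
      fact(t=1)
      -> return 1
    -> return 2
  -> return 6
-> return 24

Final answer: 24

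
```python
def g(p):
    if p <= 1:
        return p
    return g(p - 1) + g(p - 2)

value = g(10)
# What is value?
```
Call trace (a repeated sub-call is expanded the first time; later identical calls just restate its return value):
g(p=10)
  g(p=9)
    g(p=8)
      g(p=7)
        g(p=6)
          g(p=5)
            g(p=4)
              g(p=3)
                g(p=2)
                  g(p=1)
                  -> return 1
                  g(p=0)
                  -> return 0
                -> return 1
                g(p=1)
                -> return 1
              -> return 2
              g(p=2) -> return 1  (same call as traced above)
            -> return 3
            g(p=3) -> return 2  (same call as traced above)
          -> return 5
          g(p=4) -> return 3  (same call as traced above)
        -> return 8
        g(p=5) -> return 5  (same call as traced above)
      -> return 13
      g(p=6) -> return 8  (same call as traced above)
    -> return 21
    g(p=7) -> return 13  (same call as traced above)
  -> return 34
  g(p=8) -> return 21  (same call as traced above)
-> return 55

Final answer: 55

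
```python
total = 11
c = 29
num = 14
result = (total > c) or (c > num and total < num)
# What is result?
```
Trace:
  total=11
  total=11, c=29
  total=11, c=29, num=14
  total=11, c=29, num=14, result=True

Final answer: True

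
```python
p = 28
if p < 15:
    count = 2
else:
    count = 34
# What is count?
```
Trace:
  p=28
  p=28, count=34

Final answer: 34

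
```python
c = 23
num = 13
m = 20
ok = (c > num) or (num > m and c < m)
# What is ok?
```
Trace:
  c=23
  c=23, num=13
  c=23, num=13, m=20
  c=23, num=13, m=20, ok=True

Final answer: True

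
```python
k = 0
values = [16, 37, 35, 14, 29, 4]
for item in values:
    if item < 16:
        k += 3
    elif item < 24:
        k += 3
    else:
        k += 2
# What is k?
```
Trace:
  k=0
  k=3, item=16
  k=5, item=37
  k=7, item=35
  k=10, item=14
  k=12, item=29
  k=15, item=4

Final answer: 15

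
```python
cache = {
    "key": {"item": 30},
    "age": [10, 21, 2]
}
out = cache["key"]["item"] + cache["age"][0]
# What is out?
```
Trace:
  cache={'key': {'item': 30}, 'age': [10, 21, 2]}
  cache={'key': {'item': 30}, 'age': [10, 21, 2]}, out=40

Final answer: 40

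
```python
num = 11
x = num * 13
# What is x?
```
Trace:
  num=11
  num=11, x=143

Final answer: 143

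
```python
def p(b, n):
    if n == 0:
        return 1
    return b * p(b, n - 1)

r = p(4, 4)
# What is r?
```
Call trace:
p(b=4, n=4)
  p(b=4, n=3)
    p(b=4, n=2)
      p(b=4, n=1)
        p(b=4, n=0)
        -> return 1
      -> return 4
    -> return 16
  -> return 64
-> return 256

Final answer: 256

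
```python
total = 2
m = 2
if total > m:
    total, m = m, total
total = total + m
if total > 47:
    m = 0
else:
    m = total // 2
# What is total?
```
Trace:
  total=2
  total=2, m=2
  total=2, m=2
  total=4, m=2
  total=4, m=2

Final answer: 4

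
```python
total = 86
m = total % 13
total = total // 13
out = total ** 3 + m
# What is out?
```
Trace:
  total=86
  total=86, m=8
  total=6, m=8
  total=6, m=8, out=224

Final answer: 224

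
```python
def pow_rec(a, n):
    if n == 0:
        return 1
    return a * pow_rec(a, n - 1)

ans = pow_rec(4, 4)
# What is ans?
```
Call trace:
pow_rec(a=4, n=4)
  pow_rec(a=4, n=3)
    pow_rec(a=4, n=2)
      pow_rec(a=4, n=1)
        pow_rec(a=4, n=0)
        -> return 1
      -> return 4
    -> return 16
  -> return 64
-> return 256

Final answer: 256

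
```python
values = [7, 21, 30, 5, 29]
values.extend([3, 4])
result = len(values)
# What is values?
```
Trace:
  values=[7, 21, 30, 5, 29]
  values=[7, 21, 30, 5, 29, 3, 4]
  values=[7, 21, 30, 5, 29, 3, 4], result=7

Final answer: [7, 21, 30, 5, 29, 3, 4]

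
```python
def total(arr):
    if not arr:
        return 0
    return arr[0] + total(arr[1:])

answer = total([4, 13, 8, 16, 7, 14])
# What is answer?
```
Call trace:
total(arr=[4, 13, 8, 16, 7, 14])
  total(arr=[13, 8, 16, 7, 14])
    total(arr=[8, 16, 7, 14])
      total(arr=[16, 7, 14])
        total(arr=[7, 14])
          total(arr=[14])
            total(arr=[])
            -> return 0
          -> return 14
        -> return 21
      -> return 37
    -> return 45
  -> return 58
-> return 62

Final answer: 62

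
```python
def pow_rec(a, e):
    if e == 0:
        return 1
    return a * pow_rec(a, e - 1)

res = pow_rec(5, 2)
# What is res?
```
Call trace:
pow_rec(a=5, e=2)
  pow_rec(a=5, e=1)
    pow_rec(a=5, e=0)
    -> return 1
  -> return 5
-> return 25

Final answer: 25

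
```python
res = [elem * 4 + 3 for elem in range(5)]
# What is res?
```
Trace:
  elem=0
  elem=1
  elem=2
  elem=3
  elem=4
  res=[3, 7, 11, 15, 19]

Final answer: [3, 7, 11, 15, 19]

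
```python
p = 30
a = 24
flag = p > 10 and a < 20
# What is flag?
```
Trace:
  p=30
  p=30, a=24
  p=30, a=24, flag=False

Final answer: False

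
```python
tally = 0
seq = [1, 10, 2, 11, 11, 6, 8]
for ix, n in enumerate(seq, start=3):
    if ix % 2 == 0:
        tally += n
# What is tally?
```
Trace:
  tally=0
  tally=0, ix=3, n=1
  tally=10, ix=4, n=10
  tally=10, ix=5, n=2
  tally=21, ix=6, n=11
  tally=21, ix=7, n=11
  tally=27, ix=8, n=6
  tally=27, ix=9, n=8

Final answer: 27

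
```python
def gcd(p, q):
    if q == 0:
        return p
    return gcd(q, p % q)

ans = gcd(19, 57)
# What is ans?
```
Call trace:
gcd(p=19, q=57)
  gcd(p=57, q=19)
    gcd(p=19, q=0)
    -> return 19
  -> return 19
-> return 19

Final answer: 19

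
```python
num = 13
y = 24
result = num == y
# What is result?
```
Trace:
  num=13
  num=13, y=24
  num=13, y=24, result=False

Final answer: False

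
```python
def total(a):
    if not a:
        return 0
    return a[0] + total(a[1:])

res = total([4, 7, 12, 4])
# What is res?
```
Call trace:
total(a=[4, 7, 12, 4])
  total(a=[7, 12, 4])
    total(a=[12, 4])
      total(a=[4])
        total(a=[])
        -> return 0
      -> return 4
    -> return 16
  -> return 23
-> return 27

Final answer: 27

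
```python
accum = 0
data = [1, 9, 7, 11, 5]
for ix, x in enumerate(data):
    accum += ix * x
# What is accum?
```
Trace:
  accum=0
  accum=0, ix=0, x=1
  accum=9, ix=1, x=9
  accum=23, ix=2, x=7
  accum=56, ix=3, x=11
  accum=76, ix=4, x=5

Final answer: 76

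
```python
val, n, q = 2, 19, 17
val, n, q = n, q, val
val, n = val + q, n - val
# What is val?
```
Trace:
  val=2, n=19, q=17
  val=19, n=17, q=2
  val=21, n=-2, q=2

Final answer: 21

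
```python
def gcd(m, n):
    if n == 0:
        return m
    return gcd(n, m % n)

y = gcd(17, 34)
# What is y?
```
Call trace:
gcd(m=17, n=34)
  gcd(m=34, n=17)
    gcd(m=17, n=0)
    -> return 17
  -> return 17
-> return 17

Final answer: 17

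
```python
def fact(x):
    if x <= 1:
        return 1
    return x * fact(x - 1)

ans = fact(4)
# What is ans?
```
Call trace:
fact(x=4)
  fact(x=3)
    fact(x=2)
      fact(x=1)
      -> return 1
    -> return 2
  -> return 6
-> return 24

Final answer: 24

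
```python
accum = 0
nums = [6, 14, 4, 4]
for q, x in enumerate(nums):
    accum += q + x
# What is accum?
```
Trace:
  accum=0
  accum=6, q=0, x=6
  accum=21, q=1, x=14
  accum=27, q=2, x=4
  accum=34, q=3, x=4

Final answer: 34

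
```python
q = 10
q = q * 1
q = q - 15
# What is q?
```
Trace:
  q=10
  q=10
  q=-5

Final answer: -5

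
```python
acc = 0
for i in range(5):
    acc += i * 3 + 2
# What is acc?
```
Trace:
  acc=0
  acc=2, i=0
  acc=7, i=1
  acc=15, i=2
  acc=26, i=3
  acc=40, i=4

Final answer: 40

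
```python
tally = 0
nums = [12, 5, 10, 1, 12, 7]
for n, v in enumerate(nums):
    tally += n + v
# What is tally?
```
Trace:
  tally=0
  tally=12, n=0, v=12
  tally=18, n=1, v=5
  tally=30, n=2, v=10
  tally=34, n=3, v=1
  tally=50, n=4, v=12
  tally=62, n=5, v=7

Final answer: 62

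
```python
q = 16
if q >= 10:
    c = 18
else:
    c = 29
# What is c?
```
Trace:
  q=16
  q=16, c=18

Final answer: 18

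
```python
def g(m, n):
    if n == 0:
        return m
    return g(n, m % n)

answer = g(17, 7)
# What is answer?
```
Call trace:
g(m=17, n=7)
  g(m=7, n=3)
    g(m=3, n=1)
      g(m=1, n=0)
      -> return 1
    -> return 1
  -> return 1
-> return 1

Final answer: 1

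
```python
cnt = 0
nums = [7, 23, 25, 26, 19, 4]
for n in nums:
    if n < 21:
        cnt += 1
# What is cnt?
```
Trace:
  cnt=0
  cnt=1, n=7
  cnt=1, n=23
  cnt=1, n=25
  cnt=1, n=26
  cnt=2, n=19
  cnt=3, n=4

Final answer: 3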